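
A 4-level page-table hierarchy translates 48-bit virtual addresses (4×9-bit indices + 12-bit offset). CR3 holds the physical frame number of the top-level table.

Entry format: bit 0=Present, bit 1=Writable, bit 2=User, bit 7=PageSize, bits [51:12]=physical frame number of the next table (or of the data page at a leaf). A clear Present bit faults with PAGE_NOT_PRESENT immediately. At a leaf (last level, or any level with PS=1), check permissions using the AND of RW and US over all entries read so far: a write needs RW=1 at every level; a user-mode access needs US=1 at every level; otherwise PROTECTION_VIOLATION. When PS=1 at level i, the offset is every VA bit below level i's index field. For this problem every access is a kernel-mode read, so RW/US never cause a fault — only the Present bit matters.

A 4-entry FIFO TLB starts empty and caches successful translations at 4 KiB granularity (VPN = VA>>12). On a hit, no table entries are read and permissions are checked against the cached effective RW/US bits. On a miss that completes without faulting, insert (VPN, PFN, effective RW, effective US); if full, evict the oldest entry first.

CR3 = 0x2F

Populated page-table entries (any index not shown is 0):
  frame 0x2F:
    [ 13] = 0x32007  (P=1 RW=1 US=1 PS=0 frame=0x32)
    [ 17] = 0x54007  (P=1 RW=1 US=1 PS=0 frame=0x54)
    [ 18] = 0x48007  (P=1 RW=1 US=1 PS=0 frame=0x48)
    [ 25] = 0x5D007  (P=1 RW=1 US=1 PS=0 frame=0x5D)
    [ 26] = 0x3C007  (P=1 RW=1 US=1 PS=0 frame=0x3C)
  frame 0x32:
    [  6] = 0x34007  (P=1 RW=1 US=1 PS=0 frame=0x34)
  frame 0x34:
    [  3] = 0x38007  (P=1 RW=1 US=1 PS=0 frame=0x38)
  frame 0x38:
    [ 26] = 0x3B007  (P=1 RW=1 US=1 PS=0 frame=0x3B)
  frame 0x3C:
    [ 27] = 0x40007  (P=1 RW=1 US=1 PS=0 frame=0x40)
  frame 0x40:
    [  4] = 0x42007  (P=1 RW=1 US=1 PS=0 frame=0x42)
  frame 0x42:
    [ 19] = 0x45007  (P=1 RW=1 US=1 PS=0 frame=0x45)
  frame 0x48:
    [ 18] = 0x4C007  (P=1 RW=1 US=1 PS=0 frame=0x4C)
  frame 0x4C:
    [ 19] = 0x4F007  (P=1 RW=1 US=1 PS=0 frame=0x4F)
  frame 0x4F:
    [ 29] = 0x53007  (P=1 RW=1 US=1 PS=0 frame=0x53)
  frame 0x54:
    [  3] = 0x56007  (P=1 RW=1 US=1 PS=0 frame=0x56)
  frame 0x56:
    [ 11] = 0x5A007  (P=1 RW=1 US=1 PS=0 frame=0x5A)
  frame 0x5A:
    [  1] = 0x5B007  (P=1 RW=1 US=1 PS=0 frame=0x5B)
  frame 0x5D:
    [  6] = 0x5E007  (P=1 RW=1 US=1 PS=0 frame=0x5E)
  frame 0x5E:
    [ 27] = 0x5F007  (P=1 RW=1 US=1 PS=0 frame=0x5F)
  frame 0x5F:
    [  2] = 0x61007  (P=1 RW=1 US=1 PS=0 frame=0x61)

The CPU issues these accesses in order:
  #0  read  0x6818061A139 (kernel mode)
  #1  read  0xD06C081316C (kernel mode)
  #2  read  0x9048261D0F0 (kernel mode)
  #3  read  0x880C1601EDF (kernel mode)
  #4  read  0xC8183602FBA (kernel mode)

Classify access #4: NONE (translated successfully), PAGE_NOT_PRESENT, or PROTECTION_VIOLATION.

Trace:
#0 VA=0x6818061A139 (r,kernel):
  L0: frame=0x2F idx=13 entry=0x32007 [P=1 RW=1 US=1 PS=0]
  L1: frame=0x32 idx=6 entry=0x34007 [P=1 RW=1 US=1 PS=0]
  L2: frame=0x34 idx=3 entry=0x38007 [P=1 RW=1 US=1 PS=0]
  L3: frame=0x38 idx=26 entry=0x3B007 [P=1 RW=1 US=1 PS=0]
  ⇒ phys 0x3B139  [4 reads]
#1 VA=0xD06C081316C (r,kernel):
  L0: frame=0x2F idx=26 entry=0x3C007 [P=1 RW=1 US=1 PS=0]
  L1: frame=0x3C idx=27 entry=0x40007 [P=1 RW=1 US=1 PS=0]
  L2: frame=0x40 idx=4 entry=0x42007 [P=1 RW=1 US=1 PS=0]
  L3: frame=0x42 idx=19 entry=0x45007 [P=1 RW=1 US=1 PS=0]
  ⇒ phys 0x4516C  [4 reads]
#2 VA=0x9048261D0F0 (r,kernel):
  L0: frame=0x2F idx=18 entry=0x48007 [P=1 RW=1 US=1 PS=0]
  L1: frame=0x48 idx=18 entry=0x4C007 [P=1 RW=1 US=1 PS=0]
  L2: frame=0x4C idx=19 entry=0x4F007 [P=1 RW=1 US=1 PS=0]
  L3: frame=0x4F idx=29 entry=0x53007 [P=1 RW=1 US=1 PS=0]
  ⇒ phys 0x530F0  [4 reads]
#3 VA=0x880C1601EDF (r,kernel):
  L0: frame=0x2F idx=17 entry=0x54007 [P=1 RW=1 US=1 PS=0]
  L1: frame=0x54 idx=3 entry=0x56007 [P=1 RW=1 US=1 PS=0]
  L2: frame=0x56 idx=11 entry=0x5A007 [P=1 RW=1 US=1 PS=0]
  L3: frame=0x5A idx=1 entry=0x5B007 [P=1 RW=1 US=1 PS=0]
  ⇒ phys 0x5BEDF  [4 reads]
#4 VA=0xC8183602FBA (r,kernel):
  L0: frame=0x2F idx=25 entry=0x5D007 [P=1 RW=1 US=1 PS=0]
  L1: frame=0x5D idx=6 entry=0x5E007 [P=1 RW=1 US=1 PS=0]
  L2: frame=0x5E idx=27 entry=0x5F007 [P=1 RW=1 US=1 PS=0]
  L3: frame=0x5F idx=2 entry=0x61007 [P=1 RW=1 US=1 PS=0]
  ⇒ phys 0x61FBA  [4 reads]

Access #4 fault: NONE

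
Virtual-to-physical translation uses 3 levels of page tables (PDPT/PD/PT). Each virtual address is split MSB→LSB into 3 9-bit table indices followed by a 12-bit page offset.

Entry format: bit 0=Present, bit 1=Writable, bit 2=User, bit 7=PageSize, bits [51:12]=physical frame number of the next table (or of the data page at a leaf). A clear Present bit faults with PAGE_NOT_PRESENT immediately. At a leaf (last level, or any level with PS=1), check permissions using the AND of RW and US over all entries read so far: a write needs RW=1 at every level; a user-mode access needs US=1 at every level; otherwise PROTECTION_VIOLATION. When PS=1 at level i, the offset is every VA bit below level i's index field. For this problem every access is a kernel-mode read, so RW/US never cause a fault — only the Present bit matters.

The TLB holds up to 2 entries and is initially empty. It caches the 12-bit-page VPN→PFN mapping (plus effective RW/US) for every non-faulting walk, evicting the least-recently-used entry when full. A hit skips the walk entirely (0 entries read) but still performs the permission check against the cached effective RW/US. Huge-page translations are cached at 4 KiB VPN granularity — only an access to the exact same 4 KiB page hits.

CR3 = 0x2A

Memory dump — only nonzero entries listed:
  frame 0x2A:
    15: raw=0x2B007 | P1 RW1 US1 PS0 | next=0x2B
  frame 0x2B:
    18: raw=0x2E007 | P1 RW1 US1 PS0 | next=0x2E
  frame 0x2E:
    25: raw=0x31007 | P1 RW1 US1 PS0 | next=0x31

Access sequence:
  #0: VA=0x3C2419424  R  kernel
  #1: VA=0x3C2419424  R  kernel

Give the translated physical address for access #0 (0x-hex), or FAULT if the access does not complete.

Per-access translation:
#0 VA=0x3C2419424 (r,kernel):
  L0 @0x2A[15] → 0x2B007  P=1,RW=1,US=1,PS=0
  L1 @0x2B[18] → 0x2E007  P=1,RW=1,US=1,PS=0
  L2 @0x2E[25] → 0x31007  P=1,RW=1,US=1,PS=0
  ✓ 0x31424  — 3 lookups
#1 VA=0x3C2419424 (r,kernel):
  TLB hit vpn=0x3C2419 → PA=0x31424

Access #0 PA: 0x31424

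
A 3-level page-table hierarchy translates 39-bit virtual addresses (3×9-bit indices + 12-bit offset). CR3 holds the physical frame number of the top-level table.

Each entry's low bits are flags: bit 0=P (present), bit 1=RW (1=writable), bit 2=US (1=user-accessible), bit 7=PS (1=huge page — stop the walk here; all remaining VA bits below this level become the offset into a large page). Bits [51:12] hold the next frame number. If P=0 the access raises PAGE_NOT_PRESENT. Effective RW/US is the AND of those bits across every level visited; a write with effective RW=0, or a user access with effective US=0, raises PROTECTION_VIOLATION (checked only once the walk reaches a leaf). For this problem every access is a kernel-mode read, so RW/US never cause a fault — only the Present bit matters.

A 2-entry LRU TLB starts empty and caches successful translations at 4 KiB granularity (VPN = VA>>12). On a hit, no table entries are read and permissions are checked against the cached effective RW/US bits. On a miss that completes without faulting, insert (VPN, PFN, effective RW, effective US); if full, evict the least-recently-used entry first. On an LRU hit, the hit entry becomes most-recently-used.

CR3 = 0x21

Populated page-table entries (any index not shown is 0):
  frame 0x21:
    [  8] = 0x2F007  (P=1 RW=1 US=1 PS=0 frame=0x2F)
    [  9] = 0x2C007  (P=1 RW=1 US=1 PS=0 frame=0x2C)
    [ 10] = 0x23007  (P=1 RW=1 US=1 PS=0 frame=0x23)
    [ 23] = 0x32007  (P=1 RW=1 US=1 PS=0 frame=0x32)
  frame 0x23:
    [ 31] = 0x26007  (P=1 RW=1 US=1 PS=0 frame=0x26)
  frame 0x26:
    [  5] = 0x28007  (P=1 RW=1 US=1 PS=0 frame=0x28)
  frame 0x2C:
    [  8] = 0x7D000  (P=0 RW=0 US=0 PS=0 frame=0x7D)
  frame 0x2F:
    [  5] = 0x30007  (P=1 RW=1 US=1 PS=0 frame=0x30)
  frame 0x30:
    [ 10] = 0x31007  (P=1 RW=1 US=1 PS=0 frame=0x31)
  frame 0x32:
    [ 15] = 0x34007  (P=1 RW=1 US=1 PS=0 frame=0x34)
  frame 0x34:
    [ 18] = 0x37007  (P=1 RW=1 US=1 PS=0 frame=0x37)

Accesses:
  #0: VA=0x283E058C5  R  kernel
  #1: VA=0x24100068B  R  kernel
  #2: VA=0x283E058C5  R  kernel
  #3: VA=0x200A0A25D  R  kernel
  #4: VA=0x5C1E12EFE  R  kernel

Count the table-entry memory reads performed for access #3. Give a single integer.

Per-access translation:
#0 VA=0x283E058C5 (r,kernel):
  lvl0: tbl 0x21, slot 10 ⇒ 0x23007 (P1/RW1/US1/PS0)
  lvl1: tbl 0x23, slot 31 ⇒ 0x26007 (P1/RW1/US1/PS0)
  lvl2: tbl 0x26, slot 5 ⇒ 0x28007 (P1/RW1/US1/PS0)
  ⇒ phys 0x288C5  [3 reads]
#1 VA=0x24100068B (r,kernel):
  lvl0: tbl 0x21, slot 9 ⇒ 0x2C007 (P1/RW1/US1/PS0)
  lvl1: tbl 0x2C, slot 8 ⇒ 0x7D000 (P0/RW0/US0/PS0)
  ✗ PAGE_NOT_PRESENT  [2 reads]
#2 VA=0x283E058C5 (r,kernel):
  TLB hit vpn=0x283E05 → PA=0x288C5
#3 VA=0x200A0A25D (r,kernel):
  lvl0: tbl 0x21, slot 8 ⇒ 0x2F007 (P1/RW1/US1/PS0)
  lvl1: tbl 0x2F, slot 5 ⇒ 0x30007 (P1/RW1/US1/PS0)
  lvl2: tbl 0x30, slot 10 ⇒ 0x31007 (P1/RW1/US1/PS0)
  ⇒ phys 0x3125D  [3 reads]
#4 VA=0x5C1E12EFE (r,kernel):
  lvl0: tbl 0x21, slot 23 ⇒ 0x32007 (P1/RW1/US1/PS0)
  lvl1: tbl 0x32, slot 15 ⇒ 0x34007 (P1/RW1/US1/PS0)
  lvl2: tbl 0x34, slot 18 ⇒ 0x37007 (P1/RW1/US1/PS0)
  ⇒ phys 0x37EFE  [3 reads]

Entries read for #3: 3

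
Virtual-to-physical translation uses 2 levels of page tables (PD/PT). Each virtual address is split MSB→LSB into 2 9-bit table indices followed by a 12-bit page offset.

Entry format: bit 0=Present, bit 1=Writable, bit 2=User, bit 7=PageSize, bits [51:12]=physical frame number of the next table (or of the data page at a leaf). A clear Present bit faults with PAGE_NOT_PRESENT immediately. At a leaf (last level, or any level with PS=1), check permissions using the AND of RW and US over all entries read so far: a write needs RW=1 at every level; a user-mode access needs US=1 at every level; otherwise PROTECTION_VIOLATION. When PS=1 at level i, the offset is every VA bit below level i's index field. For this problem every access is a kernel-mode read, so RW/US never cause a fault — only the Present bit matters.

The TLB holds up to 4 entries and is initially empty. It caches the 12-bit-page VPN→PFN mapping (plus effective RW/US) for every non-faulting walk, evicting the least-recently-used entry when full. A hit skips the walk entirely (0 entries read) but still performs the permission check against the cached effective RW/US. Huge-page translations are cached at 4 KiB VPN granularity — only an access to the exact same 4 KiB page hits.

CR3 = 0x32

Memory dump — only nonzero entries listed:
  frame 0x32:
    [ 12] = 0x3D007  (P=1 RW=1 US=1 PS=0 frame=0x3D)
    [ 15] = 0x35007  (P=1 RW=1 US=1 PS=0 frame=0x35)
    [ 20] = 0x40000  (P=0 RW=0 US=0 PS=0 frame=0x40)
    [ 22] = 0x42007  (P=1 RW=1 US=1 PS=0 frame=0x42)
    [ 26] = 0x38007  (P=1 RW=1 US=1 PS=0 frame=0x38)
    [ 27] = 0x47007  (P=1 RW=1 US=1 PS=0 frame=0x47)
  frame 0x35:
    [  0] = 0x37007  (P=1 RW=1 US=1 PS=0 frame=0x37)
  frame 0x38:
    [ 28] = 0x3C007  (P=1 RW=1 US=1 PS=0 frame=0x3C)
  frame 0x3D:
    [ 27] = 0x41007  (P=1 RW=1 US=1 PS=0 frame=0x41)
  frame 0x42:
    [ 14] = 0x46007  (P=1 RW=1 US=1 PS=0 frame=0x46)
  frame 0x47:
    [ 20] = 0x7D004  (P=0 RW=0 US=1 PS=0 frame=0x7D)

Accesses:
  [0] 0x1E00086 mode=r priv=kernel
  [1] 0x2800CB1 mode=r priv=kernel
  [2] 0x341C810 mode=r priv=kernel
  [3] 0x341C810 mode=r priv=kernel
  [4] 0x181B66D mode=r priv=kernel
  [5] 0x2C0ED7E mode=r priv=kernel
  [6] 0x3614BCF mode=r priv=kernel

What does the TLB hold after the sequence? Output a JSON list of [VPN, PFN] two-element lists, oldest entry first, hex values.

Walk each access:
#0 VA=0x1E00086 (r,kernel):
  lvl0: tbl 0x32, slot 15 ⇒ 0x35007 (P1/RW1/US1/PS0)
  lvl1: tbl 0x35, slot 0 ⇒ 0x37007 (P1/RW1/US1/PS0)
  → PA=0x37086  (2 entries read)
#1 VA=0x2800CB1 (r,kernel):
  lvl0: tbl 0x32, slot 20 ⇒ 0x40000 (P0/RW0/US0/PS0)
  ⇒ fault: PAGE_NOT_PRESENT  — 1 lookups
#2 VA=0x341C810 (r,kernel):
  lvl0: tbl 0x32, slot 26 ⇒ 0x38007 (P1/RW1/US1/PS0)
  lvl1: tbl 0x38, slot 28 ⇒ 0x3C007 (P1/RW1/US1/PS0)
  → PA=0x3C810  (2 entries read)
#3 VA=0x341C810 (r,kernel):
  TLB hit vpn=0x341C → PA=0x3C810
#4 VA=0x181B66D (r,kernel):
  lvl0: tbl 0x32, slot 12 ⇒ 0x3D007 (P1/RW1/US1/PS0)
  lvl1: tbl 0x3D, slot 27 ⇒ 0x41007 (P1/RW1/US1/PS0)
  → PA=0x4166D  (2 entries read)
#5 VA=0x2C0ED7E (r,kernel):
  lvl0: tbl 0x32, slot 22 ⇒ 0x42007 (P1/RW1/US1/PS0)
  lvl1: tbl 0x42, slot 14 ⇒ 0x46007 (P1/RW1/US1/PS0)
  → PA=0x46D7E  (2 entries read)
#6 VA=0x3614BCF (r,kernel):
  lvl0: tbl 0x32, slot 27 ⇒ 0x47007 (P1/RW1/US1/PS0)
  lvl1: tbl 0x47, slot 20 ⇒ 0x7D004 (P0/RW0/US1/PS0)
  ⇒ fault: PAGE_NOT_PRESENT  — 2 lookups

TLB: [["0x1E00", "0x37"], ["0x341C", "0x3C"], ["0x181B", "0x41"], ["0x2C0E", "0x46"]]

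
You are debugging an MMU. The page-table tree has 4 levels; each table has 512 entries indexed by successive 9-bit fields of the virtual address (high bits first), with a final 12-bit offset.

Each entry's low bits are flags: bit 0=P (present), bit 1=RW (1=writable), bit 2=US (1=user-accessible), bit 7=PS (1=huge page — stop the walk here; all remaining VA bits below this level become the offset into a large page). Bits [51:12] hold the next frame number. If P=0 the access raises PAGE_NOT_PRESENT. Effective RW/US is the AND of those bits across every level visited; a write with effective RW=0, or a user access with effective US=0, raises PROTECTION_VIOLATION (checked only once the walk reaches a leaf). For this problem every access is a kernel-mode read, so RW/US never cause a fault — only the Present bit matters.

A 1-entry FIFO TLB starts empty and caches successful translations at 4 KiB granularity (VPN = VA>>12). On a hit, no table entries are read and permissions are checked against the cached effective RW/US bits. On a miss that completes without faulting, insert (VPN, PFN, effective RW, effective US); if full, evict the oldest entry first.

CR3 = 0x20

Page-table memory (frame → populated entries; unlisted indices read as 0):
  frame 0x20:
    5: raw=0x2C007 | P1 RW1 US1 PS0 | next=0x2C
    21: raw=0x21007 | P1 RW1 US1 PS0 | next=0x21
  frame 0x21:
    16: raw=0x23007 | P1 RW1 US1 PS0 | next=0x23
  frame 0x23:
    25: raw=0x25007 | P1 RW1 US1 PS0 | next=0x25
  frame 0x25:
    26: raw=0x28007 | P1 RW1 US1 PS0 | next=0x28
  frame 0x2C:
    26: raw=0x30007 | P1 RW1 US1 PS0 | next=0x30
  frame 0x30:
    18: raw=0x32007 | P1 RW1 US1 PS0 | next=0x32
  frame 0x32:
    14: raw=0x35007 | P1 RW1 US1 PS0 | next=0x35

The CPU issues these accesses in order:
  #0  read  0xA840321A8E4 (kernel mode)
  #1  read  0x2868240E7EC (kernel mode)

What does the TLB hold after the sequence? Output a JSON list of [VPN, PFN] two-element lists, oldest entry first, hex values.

Trace:
#0 VA=0xA840321A8E4 (r,kernel):
  [0] read 0x20 idx=21: raw=0x21007 flags P=1 W=1 U=1 S=0
  [1] read 0x21 idx=16: raw=0x23007 flags P=1 W=1 U=1 S=0
  [2] read 0x23 idx=25: raw=0x25007 flags P=1 W=1 U=1 S=0
  [3] read 0x25 idx=26: raw=0x28007 flags P=1 W=1 U=1 S=0
  → PA=0x288E4  (4 entries read)
#1 VA=0x2868240E7EC (r,kernel):
  [0] read 0x20 idx=5: raw=0x2C007 flags P=1 W=1 U=1 S=0
  [1] read 0x2C idx=26: raw=0x30007 flags P=1 W=1 U=1 S=0
  [2] read 0x30 idx=18: raw=0x32007 flags P=1 W=1 U=1 S=0
  [3] read 0x32 idx=14: raw=0x35007 flags P=1 W=1 U=1 S=0
  → PA=0x357EC  (4 entries read)

TLB: [["0x2868240E", "0x35"]]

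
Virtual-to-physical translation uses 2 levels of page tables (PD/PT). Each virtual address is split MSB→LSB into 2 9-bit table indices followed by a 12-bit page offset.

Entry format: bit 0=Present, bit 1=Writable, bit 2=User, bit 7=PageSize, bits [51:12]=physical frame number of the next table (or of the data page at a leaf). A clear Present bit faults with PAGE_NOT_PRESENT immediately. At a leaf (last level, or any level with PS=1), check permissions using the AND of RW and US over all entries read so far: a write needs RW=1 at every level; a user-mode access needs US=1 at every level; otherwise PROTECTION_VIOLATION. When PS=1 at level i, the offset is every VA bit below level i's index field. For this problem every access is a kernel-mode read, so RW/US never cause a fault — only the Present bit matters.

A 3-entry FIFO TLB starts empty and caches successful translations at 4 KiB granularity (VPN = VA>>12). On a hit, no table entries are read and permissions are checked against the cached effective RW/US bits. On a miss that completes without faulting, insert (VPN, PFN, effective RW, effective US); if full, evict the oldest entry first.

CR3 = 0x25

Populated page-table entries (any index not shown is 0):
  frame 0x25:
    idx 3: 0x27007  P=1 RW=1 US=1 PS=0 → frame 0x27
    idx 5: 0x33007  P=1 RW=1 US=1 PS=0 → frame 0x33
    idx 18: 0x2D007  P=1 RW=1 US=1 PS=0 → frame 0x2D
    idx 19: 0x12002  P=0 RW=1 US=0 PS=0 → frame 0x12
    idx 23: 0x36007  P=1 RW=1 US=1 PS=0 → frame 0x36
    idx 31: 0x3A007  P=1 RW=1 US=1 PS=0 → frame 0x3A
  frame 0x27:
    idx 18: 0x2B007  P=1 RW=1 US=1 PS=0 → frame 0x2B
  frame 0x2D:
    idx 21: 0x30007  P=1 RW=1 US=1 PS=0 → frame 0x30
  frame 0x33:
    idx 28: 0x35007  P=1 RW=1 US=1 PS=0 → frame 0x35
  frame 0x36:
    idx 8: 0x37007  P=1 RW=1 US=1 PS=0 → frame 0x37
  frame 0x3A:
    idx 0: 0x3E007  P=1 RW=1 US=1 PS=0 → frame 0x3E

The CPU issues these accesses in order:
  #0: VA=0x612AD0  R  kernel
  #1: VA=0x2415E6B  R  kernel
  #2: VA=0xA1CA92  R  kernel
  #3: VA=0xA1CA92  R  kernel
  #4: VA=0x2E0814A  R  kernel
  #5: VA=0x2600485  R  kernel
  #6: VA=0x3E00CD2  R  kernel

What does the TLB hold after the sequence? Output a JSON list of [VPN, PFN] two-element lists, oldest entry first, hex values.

Trace:
#0 VA=0x612AD0 (r,kernel):
  L0: frame=0x25 idx=3 entry=0x27007 [P=1 RW=1 US=1 PS=0]
  L1: frame=0x27 idx=18 entry=0x2B007 [P=1 RW=1 US=1 PS=0]
  ⇒ phys 0x2BAD0  [2 reads]
#1 VA=0x2415E6B (r,kernel):
  L0: frame=0x25 idx=18 entry=0x2D007 [P=1 RW=1 US=1 PS=0]
  L1: frame=0x2D idx=21 entry=0x30007 [P=1 RW=1 US=1 PS=0]
  ⇒ phys 0x30E6B  [2 reads]
#2 VA=0xA1CA92 (r,kernel):
  L0: frame=0x25 idx=5 entry=0x33007 [P=1 RW=1 US=1 PS=0]
  L1: frame=0x33 idx=28 entry=0x35007 [P=1 RW=1 US=1 PS=0]
  ⇒ phys 0x35A92  [2 reads]
#3 VA=0xA1CA92 (r,kernel):
  TLB hit vpn=0xA1C → PA=0x35A92
#4 VA=0x2E0814A (r,kernel):
  L0: frame=0x25 idx=23 entry=0x36007 [P=1 RW=1 US=1 PS=0]
  L1: frame=0x36 idx=8 entry=0x37007 [P=1 RW=1 US=1 PS=0]
  ⇒ phys 0x3714A  [2 reads]
#5 VA=0x2600485 (r,kernel):
  L0: frame=0x25 idx=19 entry=0x12002 [P=0 RW=1 US=0 PS=0]
  ✗ PAGE_NOT_PRESENT  [1 reads]
#6 VA=0x3E00CD2 (r,kernel):
  L0: frame=0x25 idx=31 entry=0x3A007 [P=1 RW=1 US=1 PS=0]
  L1: frame=0x3A idx=0 entry=0x3E007 [P=1 RW=1 US=1 PS=0]
  ⇒ phys 0x3ECD2  [2 reads]

TLB: [["0xA1C", "0x35"], ["0x2E08", "0x37"], ["0x3E00", "0x3E"]]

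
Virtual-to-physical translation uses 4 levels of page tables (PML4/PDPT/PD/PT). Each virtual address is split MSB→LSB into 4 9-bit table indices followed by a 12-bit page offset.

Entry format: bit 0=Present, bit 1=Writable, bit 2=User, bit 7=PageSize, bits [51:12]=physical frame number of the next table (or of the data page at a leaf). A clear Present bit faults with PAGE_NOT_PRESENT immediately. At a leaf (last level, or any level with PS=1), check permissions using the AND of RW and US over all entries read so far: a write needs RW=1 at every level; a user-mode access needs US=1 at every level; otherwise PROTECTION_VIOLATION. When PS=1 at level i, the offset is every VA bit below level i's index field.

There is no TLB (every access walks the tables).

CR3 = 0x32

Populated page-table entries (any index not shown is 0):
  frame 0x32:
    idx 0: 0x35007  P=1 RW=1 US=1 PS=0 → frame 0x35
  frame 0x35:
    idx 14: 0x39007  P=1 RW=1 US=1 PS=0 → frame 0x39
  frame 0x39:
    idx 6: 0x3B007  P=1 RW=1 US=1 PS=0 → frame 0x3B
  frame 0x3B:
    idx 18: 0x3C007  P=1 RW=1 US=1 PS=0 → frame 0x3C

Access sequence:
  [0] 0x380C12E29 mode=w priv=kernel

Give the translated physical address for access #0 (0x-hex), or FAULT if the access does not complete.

Per-access translation:
#0 VA=0x380C12E29 (w,kernel):
  L0 @0x32[0] → 0x35007  P=1,RW=1,US=1,PS=0
  L1 @0x35[14] → 0x39007  P=1,RW=1,US=1,PS=0
  L2 @0x39[6] → 0x3B007  P=1,RW=1,US=1,PS=0
  L3 @0x3B[18] → 0x3C007  P=1,RW=1,US=1,PS=0
  ⇒ phys 0x3CE29  [4 reads]

Access #0 PA: 0x3CE29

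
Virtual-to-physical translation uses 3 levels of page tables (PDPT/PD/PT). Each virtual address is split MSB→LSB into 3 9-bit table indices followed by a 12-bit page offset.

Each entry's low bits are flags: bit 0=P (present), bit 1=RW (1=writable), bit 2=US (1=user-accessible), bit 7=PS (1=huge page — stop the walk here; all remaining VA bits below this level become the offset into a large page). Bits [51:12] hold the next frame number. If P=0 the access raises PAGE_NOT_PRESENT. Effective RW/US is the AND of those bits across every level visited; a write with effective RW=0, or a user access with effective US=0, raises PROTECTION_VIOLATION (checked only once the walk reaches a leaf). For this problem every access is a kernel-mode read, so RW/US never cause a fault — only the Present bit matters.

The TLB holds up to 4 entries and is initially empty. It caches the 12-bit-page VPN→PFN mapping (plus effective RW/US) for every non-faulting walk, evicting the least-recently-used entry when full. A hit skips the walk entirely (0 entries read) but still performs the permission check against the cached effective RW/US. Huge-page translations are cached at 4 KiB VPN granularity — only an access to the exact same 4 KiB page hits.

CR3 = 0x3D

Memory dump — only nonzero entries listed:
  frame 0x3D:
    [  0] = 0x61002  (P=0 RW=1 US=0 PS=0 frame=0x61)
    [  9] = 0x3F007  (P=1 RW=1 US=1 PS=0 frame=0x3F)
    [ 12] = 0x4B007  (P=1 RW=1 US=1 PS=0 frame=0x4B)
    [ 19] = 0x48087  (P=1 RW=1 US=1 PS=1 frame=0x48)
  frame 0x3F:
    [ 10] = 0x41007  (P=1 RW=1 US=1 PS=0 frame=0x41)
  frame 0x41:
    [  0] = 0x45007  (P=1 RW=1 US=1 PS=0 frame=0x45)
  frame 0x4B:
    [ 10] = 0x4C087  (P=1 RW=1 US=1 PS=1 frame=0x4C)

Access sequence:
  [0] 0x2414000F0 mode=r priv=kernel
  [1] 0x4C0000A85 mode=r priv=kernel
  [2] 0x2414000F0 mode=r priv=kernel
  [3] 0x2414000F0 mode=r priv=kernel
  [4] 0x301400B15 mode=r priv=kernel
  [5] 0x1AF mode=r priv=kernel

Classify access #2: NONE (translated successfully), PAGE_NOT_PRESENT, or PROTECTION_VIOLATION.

Per-access translation:
#0 VA=0x2414000F0 (r,kernel):
  L0: frame=0x3D idx=9 entry=0x3F007 [P=1 RW=1 US=1 PS=0]
  L1: frame=0x3F idx=10 entry=0x41007 [P=1 RW=1 US=1 PS=0]
  L2: frame=0x41 idx=0 entry=0x45007 [P=1 RW=1 US=1 PS=0]
  ✓ 0x450F0  — 3 lookups
#1 VA=0x4C0000A85 (r,kernel):
  L0: frame=0x3D idx=19 entry=0x48087 [P=1 RW=1 US=1 PS=1]
  ✓ 0x48A85 (huge @L0)  — 1 lookups
#2 VA=0x2414000F0 (r,kernel):
  TLB hit vpn=0x241400 → PA=0x450F0
#3 VA=0x2414000F0 (r,kernel):
  TLB hit vpn=0x241400 → PA=0x450F0
#4 VA=0x301400B15 (r,kernel):
  L0: frame=0x3D idx=12 entry=0x4B007 [P=1 RW=1 US=1 PS=0]
  L1: frame=0x4B idx=10 entry=0x4C087 [P=1 RW=1 US=1 PS=1]
  ✓ 0x4CB15 (huge @L1)  — 2 lookups
#5 VA=0x1AF (r,kernel):
  L0: frame=0x3D idx=0 entry=0x61002 [P=0 RW=1 US=0 PS=0]
  → PAGE_NOT_PRESENT  (1 entries read)

Access #2 fault: NONE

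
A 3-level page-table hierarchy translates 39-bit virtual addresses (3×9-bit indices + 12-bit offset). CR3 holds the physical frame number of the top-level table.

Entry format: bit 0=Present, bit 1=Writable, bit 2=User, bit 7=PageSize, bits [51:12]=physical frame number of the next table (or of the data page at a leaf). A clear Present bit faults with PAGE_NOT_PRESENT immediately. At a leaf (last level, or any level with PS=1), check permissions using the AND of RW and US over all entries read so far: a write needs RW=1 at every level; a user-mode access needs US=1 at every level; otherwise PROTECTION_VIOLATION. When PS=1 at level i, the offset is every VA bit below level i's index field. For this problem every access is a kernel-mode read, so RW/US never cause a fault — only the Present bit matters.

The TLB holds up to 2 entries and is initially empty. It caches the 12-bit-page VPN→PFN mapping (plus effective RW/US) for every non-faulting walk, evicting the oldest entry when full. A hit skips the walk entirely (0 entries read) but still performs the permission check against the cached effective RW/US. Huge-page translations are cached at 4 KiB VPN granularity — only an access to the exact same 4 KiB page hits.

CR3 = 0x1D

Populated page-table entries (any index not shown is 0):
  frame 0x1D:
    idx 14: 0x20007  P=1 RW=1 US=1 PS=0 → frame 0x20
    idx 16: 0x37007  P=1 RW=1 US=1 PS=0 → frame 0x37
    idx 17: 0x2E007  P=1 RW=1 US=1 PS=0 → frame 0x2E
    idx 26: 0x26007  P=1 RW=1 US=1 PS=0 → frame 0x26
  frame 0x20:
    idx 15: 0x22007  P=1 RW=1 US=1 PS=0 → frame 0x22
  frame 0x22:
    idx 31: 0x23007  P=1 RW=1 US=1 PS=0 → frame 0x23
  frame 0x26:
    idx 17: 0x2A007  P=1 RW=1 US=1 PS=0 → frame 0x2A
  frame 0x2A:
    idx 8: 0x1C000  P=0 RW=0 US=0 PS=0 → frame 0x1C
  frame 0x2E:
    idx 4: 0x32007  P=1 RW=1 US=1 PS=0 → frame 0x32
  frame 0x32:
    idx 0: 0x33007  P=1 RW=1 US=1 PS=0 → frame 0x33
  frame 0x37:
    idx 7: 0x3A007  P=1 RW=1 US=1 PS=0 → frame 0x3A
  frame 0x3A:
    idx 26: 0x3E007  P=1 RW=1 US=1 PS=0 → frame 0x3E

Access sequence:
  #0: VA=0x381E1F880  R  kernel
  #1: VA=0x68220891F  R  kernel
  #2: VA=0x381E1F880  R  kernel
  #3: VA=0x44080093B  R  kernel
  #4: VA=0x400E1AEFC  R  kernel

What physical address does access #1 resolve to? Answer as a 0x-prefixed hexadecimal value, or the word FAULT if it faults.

Walk each access:
#0 VA=0x381E1F880 (r,kernel):
  L0 @0x1D[14] → 0x20007  P=1,RW=1,US=1,PS=0
  L1 @0x20[15] → 0x22007  P=1,RW=1,US=1,PS=0
  L2 @0x22[31] → 0x23007  P=1,RW=1,US=1,PS=0
  → PA=0x23880  (3 entries read)
#1 VA=0x68220891F (r,kernel):
  L0 @0x1D[26] → 0x26007  P=1,RW=1,US=1,PS=0
  L1 @0x26[17] → 0x2A007  P=1,RW=1,US=1,PS=0
  L2 @0x2A[8] → 0x1C000  P=0,RW=0,US=0,PS=0
  → PAGE_NOT_PRESENT  (3 entries read)
#2 VA=0x381E1F880 (r,kernel):
  TLB hit vpn=0x381E1F → PA=0x23880
#3 VA=0x44080093B (r,kernel):
  L0 @0x1D[17] → 0x2E007  P=1,RW=1,US=1,PS=0
  L1 @0x2E[4] → 0x32007  P=1,RW=1,US=1,PS=0
  L2 @0x32[0] → 0x33007  P=1,RW=1,US=1,PS=0
  → PA=0x3393B  (3 entries read)
#4 VA=0x400E1AEFC (r,kernel):
  L0 @0x1D[16] → 0x37007  P=1,RW=1,US=1,PS=0
  L1 @0x37[7] → 0x3A007  P=1,RW=1,US=1,PS=0
  L2 @0x3A[26] → 0x3E007  P=1,RW=1,US=1,PS=0
  → PA=0x3EEFC  (3 entries read)

Access #1 PA: FAULT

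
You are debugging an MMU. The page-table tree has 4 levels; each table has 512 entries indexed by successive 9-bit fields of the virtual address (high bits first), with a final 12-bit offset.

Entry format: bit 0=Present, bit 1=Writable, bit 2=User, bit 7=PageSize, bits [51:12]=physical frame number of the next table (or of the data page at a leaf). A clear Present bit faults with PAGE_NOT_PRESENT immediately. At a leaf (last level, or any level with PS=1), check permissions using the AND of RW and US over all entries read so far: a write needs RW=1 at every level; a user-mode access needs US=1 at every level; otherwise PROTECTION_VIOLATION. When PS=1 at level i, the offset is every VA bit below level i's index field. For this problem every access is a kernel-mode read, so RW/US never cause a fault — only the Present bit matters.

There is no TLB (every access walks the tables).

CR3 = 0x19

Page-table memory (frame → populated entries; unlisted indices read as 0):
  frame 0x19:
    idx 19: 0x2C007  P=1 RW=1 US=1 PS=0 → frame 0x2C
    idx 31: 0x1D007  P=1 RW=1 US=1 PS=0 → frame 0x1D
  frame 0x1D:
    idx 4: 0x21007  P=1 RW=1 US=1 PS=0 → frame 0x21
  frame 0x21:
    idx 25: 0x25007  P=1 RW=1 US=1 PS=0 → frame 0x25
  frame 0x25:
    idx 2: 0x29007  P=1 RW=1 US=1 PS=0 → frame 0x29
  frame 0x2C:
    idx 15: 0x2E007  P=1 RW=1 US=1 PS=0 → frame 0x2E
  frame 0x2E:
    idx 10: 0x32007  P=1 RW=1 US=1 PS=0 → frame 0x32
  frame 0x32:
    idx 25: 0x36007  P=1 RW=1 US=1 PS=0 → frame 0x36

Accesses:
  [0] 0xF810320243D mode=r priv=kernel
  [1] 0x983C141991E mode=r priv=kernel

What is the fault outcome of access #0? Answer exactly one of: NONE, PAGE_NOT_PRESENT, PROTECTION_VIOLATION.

Walk each access:
#0 VA=0xF810320243D (r,kernel):
  [0] read 0x19 idx=31: raw=0x1D007 flags P=1 W=1 U=1 S=0
  [1] read 0x1D idx=4: raw=0x21007 flags P=1 W=1 U=1 S=0
  [2] read 0x21 idx=25: raw=0x25007 flags P=1 W=1 U=1 S=0
  [3] read 0x25 idx=2: raw=0x29007 flags P=1 W=1 U=1 S=0
  ⇒ phys 0x2943D  [4 reads]
#1 VA=0x983C141991E (r,kernel):
  [0] read 0x19 idx=19: raw=0x2C007 flags P=1 W=1 U=1 S=0
  [1] read 0x2C idx=15: raw=0x2E007 flags P=1 W=1 U=1 S=0
  [2] read 0x2E idx=10: raw=0x32007 flags P=1 W=1 U=1 S=0
  [3] read 0x32 idx=25: raw=0x36007 flags P=1 W=1 U=1 S=0
  ⇒ phys 0x3691E  [4 reads]

Access #0 fault: NONE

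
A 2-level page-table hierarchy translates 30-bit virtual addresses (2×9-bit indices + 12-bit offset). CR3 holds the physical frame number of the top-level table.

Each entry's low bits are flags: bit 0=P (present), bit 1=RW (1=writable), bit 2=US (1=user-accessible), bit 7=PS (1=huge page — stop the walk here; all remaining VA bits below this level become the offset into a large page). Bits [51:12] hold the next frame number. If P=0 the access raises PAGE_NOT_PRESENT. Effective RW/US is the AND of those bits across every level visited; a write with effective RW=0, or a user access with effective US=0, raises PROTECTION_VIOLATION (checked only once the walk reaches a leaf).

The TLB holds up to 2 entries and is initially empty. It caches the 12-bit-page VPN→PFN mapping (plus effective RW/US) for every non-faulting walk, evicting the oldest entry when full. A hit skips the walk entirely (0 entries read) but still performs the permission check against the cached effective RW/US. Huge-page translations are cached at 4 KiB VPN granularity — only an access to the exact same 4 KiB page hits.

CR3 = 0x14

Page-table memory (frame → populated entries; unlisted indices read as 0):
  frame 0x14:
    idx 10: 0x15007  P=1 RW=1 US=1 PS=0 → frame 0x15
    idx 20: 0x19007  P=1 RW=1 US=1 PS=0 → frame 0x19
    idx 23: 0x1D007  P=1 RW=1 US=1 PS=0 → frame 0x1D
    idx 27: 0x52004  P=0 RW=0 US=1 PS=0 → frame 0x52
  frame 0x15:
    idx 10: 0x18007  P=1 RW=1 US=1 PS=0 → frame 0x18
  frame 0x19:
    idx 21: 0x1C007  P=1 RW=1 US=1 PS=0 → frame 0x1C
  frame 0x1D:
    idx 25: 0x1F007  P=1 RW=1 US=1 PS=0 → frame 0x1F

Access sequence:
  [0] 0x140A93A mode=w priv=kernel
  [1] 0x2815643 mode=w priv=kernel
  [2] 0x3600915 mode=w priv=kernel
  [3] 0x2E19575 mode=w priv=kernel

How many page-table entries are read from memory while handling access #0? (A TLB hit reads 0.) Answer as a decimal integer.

Trace:
#0 VA=0x140A93A (w,kernel):
  [0] read 0x14 idx=10: raw=0x15007 flags P=1 W=1 U=1 S=0
  [1] read 0x15 idx=10: raw=0x18007 flags P=1 W=1 U=1 S=0
  ⇒ phys 0x1893A  [2 reads]
#1 VA=0x2815643 (w,kernel):
  [0] read 0x14 idx=20: raw=0x19007 flags P=1 W=1 U=1 S=0
  [1] read 0x19 idx=21: raw=0x1C007 flags P=1 W=1 U=1 S=0
  ⇒ phys 0x1C643  [2 reads]
#2 VA=0x3600915 (w,kernel):
  [0] read 0x14 idx=27: raw=0x52004 flags P=0 W=0 U=1 S=0
  ✗ PAGE_NOT_PRESENT  [1 reads]
#3 VA=0x2E19575 (w,kernel):
  [0] read 0x14 idx=23: raw=0x1D007 flags P=1 W=1 U=1 S=0
  [1] read 0x1D idx=25: raw=0x1F007 flags P=1 W=1 U=1 S=0
  ⇒ phys 0x1F575  [2 reads]

Entries read for #0: 2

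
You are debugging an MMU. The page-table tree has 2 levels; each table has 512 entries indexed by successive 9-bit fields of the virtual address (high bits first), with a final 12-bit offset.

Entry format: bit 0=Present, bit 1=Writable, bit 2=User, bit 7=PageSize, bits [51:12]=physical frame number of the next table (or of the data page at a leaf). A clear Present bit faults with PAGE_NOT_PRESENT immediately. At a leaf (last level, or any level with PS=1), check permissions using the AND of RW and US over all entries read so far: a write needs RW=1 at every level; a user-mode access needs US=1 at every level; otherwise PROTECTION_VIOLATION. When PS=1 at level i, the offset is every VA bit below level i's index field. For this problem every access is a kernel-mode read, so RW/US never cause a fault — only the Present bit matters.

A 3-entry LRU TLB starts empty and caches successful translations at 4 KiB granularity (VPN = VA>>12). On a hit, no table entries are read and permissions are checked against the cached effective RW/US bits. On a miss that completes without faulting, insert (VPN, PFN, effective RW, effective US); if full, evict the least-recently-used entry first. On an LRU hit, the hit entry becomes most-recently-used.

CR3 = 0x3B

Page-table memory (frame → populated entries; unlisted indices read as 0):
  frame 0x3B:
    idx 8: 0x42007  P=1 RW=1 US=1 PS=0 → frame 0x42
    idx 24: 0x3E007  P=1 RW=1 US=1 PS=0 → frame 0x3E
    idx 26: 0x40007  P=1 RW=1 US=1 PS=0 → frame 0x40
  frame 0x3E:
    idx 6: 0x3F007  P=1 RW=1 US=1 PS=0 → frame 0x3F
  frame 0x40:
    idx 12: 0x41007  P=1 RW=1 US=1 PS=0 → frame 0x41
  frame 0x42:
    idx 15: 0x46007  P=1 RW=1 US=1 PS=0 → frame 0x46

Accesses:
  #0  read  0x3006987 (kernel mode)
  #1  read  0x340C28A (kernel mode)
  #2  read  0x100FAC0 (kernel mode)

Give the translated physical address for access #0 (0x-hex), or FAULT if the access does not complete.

Trace:
#0 VA=0x3006987 (r,kernel):
  L0 @0x3B[24] → 0x3E007  P=1,RW=1,US=1,PS=0
  L1 @0x3E[6] → 0x3F007  P=1,RW=1,US=1,PS=0
  → PA=0x3F987  (2 entries read)
#1 VA=0x340C28A (r,kernel):
  L0 @0x3B[26] → 0x40007  P=1,RW=1,US=1,PS=0
  L1 @0x40[12] → 0x41007  P=1,RW=1,US=1,PS=0
  → PA=0x4128A  (2 entries read)
#2 VA=0x100FAC0 (r,kernel):
  L0 @0x3B[8] → 0x42007  P=1,RW=1,US=1,PS=0
  L1 @0x42[15] → 0x46007  P=1,RW=1,US=1,PS=0
  → PA=0x46AC0  (2 entries read)

Access #0 PA: 0x3F987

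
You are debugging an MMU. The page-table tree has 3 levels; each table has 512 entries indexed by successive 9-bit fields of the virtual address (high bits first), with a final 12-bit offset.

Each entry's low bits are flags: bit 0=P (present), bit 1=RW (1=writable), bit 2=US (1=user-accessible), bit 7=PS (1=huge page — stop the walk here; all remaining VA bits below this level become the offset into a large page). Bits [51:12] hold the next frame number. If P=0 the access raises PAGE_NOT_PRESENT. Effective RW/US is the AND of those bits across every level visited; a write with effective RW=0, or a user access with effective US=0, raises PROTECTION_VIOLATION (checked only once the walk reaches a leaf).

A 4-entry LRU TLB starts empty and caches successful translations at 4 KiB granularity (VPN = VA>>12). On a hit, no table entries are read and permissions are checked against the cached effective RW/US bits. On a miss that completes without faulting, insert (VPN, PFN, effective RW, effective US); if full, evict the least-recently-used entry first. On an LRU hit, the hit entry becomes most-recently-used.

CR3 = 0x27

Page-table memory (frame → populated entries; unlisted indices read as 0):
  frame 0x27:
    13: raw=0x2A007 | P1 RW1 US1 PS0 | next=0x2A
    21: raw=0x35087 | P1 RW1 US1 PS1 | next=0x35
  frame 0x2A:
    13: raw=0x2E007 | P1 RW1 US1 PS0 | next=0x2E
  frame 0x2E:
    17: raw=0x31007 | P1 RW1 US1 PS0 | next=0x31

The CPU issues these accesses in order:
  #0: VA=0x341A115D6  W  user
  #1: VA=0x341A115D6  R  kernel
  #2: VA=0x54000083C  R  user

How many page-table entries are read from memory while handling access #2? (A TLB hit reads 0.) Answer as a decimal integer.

Per-access translation:
#0 VA=0x341A115D6 (w,user):
  L0: frame=0x27 idx=13 entry=0x2A007 [P=1 RW=1 US=1 PS=0]
  L1: frame=0x2A idx=13 entry=0x2E007 [P=1 RW=1 US=1 PS=0]
  L2: frame=0x2E idx=17 entry=0x31007 [P=1 RW=1 US=1 PS=0]
  → PA=0x315D6  (3 entries read)
#1 VA=0x341A115D6 (r,kernel):
  TLB hit vpn=0x341A11 → PA=0x315D6
#2 VA=0x54000083C (r,user):
  L0: frame=0x27 idx=21 entry=0x35087 [P=1 RW=1 US=1 PS=1]
  → PA=0x3583C (huge @L0)  (1 entries read)

Entries read for #2: 1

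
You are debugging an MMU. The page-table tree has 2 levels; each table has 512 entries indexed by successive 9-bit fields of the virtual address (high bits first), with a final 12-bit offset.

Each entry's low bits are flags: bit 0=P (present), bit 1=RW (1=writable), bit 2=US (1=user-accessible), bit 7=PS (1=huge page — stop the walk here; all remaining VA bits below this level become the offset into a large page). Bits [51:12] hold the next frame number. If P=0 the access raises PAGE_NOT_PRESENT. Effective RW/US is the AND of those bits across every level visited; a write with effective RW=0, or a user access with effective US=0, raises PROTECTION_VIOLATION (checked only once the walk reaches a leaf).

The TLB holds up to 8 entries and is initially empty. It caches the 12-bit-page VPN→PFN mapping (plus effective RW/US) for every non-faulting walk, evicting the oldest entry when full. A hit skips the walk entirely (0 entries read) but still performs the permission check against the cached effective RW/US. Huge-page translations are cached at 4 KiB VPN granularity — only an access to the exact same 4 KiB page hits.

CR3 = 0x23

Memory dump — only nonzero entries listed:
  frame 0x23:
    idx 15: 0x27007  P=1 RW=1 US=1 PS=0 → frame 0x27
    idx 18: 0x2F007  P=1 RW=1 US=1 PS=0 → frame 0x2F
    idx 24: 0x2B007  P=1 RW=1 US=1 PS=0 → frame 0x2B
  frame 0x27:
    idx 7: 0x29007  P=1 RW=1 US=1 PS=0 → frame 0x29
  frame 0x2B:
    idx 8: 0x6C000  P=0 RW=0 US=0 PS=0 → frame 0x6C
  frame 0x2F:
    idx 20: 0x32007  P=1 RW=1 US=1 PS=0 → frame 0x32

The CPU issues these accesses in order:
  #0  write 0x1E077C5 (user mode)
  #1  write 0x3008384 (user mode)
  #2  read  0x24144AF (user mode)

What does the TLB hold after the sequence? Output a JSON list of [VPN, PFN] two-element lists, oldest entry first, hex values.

Per-access translation:
#0 VA=0x1E077C5 (w,user):
  lvl0: tbl 0x23, slot 15 ⇒ 0x27007 (P1/RW1/US1/PS0)
  lvl1: tbl 0x27, slot 7 ⇒ 0x29007 (P1/RW1/US1/PS0)
  ✓ 0x297C5  — 2 lookups
#1 VA=0x3008384 (w,user):
  lvl0: tbl 0x23, slot 24 ⇒ 0x2B007 (P1/RW1/US1/PS0)
  lvl1: tbl 0x2B, slot 8 ⇒ 0x6C000 (P0/RW0/US0/PS0)
  → PAGE_NOT_PRESENT  (2 entries read)
#2 VA=0x24144AF (r,user):
  lvl0: tbl 0x23, slot 18 ⇒ 0x2F007 (P1/RW1/US1/PS0)
  lvl1: tbl 0x2F, slot 20 ⇒ 0x32007 (P1/RW1/US1/PS0)
  ✓ 0x324AF  — 2 lookups

TLB: [["0x1E07", "0x29"], ["0x2414", "0x32"]]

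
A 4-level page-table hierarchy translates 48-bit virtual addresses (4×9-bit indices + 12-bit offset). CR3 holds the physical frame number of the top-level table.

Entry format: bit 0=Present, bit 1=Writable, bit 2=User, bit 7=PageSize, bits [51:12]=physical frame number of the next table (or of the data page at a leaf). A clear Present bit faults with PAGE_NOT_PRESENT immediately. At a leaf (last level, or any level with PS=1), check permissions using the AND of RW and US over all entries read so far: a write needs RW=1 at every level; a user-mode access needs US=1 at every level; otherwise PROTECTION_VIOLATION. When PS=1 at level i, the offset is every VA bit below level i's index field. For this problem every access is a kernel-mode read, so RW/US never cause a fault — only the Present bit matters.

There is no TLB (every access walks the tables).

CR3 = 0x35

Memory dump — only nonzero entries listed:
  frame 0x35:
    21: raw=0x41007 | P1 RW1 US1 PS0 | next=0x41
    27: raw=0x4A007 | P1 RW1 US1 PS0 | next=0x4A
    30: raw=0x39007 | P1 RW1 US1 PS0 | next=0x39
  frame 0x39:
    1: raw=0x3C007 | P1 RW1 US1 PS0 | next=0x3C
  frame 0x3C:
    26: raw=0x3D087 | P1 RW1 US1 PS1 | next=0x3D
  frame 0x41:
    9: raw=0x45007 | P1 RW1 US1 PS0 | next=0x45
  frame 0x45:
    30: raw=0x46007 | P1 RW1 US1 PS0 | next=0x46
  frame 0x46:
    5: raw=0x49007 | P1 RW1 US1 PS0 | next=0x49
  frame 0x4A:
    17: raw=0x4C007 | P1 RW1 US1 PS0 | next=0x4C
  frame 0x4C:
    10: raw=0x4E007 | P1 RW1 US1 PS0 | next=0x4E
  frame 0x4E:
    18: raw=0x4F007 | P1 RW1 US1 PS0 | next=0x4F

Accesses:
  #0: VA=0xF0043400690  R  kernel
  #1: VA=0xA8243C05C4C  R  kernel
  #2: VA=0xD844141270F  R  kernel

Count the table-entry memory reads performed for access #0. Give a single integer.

Walk each access:
#0 VA=0xF0043400690 (r,kernel):
  lvl0: tbl 0x35, slot 30 ⇒ 0x39007 (P1/RW1/US1/PS0)
  lvl1: tbl 0x39, slot 1 ⇒ 0x3C007 (P1/RW1/US1/PS0)
  lvl2: tbl 0x3C, slot 26 ⇒ 0x3D087 (P1/RW1/US1/PS1)
  → PA=0x3D690 (huge @L2)  (3 entries read)
#1 VA=0xA8243C05C4C (r,kernel):
  lvl0: tbl 0x35, slot 21 ⇒ 0x41007 (P1/RW1/US1/PS0)
  lvl1: tbl 0x41, slot 9 ⇒ 0x45007 (P1/RW1/US1/PS0)
  lvl2: tbl 0x45, slot 30 ⇒ 0x46007 (P1/RW1/US1/PS0)
  lvl3: tbl 0x46, slot 5 ⇒ 0x49007 (P1/RW1/US1/PS0)
  → PA=0x49C4C  (4 entries read)
#2 VA=0xD844141270F (r,kernel):
  lvl0: tbl 0x35, slot 27 ⇒ 0x4A007 (P1/RW1/US1/PS0)
  lvl1: tbl 0x4A, slot 17 ⇒ 0x4C007 (P1/RW1/US1/PS0)
  lvl2: tbl 0x4C, slot 10 ⇒ 0x4E007 (P1/RW1/US1/PS0)
  lvl3: tbl 0x4E, slot 18 ⇒ 0x4F007 (P1/RW1/US1/PS0)
  → PA=0x4F70F  (4 entries read)

Entries read for #0: 3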